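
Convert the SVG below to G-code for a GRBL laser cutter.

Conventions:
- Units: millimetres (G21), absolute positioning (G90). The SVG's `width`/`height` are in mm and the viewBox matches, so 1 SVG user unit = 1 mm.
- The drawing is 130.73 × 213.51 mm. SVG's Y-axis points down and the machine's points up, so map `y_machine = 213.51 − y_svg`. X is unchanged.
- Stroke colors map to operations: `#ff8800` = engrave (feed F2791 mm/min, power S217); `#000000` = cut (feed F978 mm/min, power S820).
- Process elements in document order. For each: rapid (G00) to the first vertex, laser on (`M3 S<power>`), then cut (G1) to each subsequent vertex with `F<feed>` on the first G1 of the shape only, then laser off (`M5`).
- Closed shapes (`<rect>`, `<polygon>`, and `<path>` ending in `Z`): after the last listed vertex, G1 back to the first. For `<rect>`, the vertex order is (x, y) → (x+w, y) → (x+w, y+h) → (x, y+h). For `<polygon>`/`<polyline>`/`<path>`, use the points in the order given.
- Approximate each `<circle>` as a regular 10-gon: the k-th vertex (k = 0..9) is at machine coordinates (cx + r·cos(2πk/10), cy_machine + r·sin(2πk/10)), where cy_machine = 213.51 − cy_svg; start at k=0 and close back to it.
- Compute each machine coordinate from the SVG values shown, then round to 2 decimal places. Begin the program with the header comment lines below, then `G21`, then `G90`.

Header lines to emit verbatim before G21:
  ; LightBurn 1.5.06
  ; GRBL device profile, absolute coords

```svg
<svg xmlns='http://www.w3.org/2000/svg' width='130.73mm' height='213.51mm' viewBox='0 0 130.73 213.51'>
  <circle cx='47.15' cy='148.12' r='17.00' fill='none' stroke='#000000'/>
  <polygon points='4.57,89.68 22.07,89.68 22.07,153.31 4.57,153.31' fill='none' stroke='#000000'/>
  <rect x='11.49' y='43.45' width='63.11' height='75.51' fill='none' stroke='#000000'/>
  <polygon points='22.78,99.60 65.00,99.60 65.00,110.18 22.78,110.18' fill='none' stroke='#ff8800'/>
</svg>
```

1 u = 1 mm; y_m = 213.51 − y.

[1] `<circle>` circle, #000000→cut S820 F978: (64.15,65.39) → (60.90,75.38) → (52.40,81.56) → (41.90,81.56) → (33.40,75.38) → (30.15,65.39) → (33.40,55.40) → (41.90,49.22) → (52.40,49.22) → (60.90,55.40) → (64.15,65.39) (closed)

[2] `<polygon>` rectangle, #000000→cut S820 F978: (4.57,123.83) → (22.07,123.83) → (22.07,60.20) → (4.57,60.20) → (4.57,123.83) (closed)

[3] `<rect>` rectangle, #000000→cut S820 F978: (11.49,170.06) → (74.60,170.06) → (74.60,94.55) → (11.49,94.55) → (11.49,170.06) (closed)

[4] `<polygon>` rectangle, #ff8800→engrave S217 F2791: (22.78,113.91) → (65.00,113.91) → (65.00,103.33) → (22.78,103.33) → (22.78,113.91) (closed)

; LightBurn 1.5.06
; GRBL device profile, absolute coords
G21
G90
G00 X64.15 Y65.39
M3 S820
G1 X60.90 Y75.38 F978
G1 X52.40 Y81.56
G1 X41.90 Y81.56
G1 X33.40 Y75.38
G1 X30.15 Y65.39
G1 X33.40 Y55.40
G1 X41.90 Y49.22
G1 X52.40 Y49.22
G1 X60.90 Y55.40
G1 X64.15 Y65.39
M5
G00 X4.57 Y123.83
M3 S820
G1 X22.07 Y123.83 F978
G1 X22.07 Y60.20
G1 X4.57 Y60.20
G1 X4.57 Y123.83
M5
G00 X11.49 Y170.06
M3 S820
G1 X74.60 Y170.06 F978
G1 X74.60 Y94.55
G1 X11.49 Y94.55
G1 X11.49 Y170.06
M5
G00 X22.78 Y113.91
M3 S217
G1 X65.00 Y113.91 F2791
G1 X65.00 Y103.33
G1 X22.78 Y103.33
G1 X22.78 Y113.91
M5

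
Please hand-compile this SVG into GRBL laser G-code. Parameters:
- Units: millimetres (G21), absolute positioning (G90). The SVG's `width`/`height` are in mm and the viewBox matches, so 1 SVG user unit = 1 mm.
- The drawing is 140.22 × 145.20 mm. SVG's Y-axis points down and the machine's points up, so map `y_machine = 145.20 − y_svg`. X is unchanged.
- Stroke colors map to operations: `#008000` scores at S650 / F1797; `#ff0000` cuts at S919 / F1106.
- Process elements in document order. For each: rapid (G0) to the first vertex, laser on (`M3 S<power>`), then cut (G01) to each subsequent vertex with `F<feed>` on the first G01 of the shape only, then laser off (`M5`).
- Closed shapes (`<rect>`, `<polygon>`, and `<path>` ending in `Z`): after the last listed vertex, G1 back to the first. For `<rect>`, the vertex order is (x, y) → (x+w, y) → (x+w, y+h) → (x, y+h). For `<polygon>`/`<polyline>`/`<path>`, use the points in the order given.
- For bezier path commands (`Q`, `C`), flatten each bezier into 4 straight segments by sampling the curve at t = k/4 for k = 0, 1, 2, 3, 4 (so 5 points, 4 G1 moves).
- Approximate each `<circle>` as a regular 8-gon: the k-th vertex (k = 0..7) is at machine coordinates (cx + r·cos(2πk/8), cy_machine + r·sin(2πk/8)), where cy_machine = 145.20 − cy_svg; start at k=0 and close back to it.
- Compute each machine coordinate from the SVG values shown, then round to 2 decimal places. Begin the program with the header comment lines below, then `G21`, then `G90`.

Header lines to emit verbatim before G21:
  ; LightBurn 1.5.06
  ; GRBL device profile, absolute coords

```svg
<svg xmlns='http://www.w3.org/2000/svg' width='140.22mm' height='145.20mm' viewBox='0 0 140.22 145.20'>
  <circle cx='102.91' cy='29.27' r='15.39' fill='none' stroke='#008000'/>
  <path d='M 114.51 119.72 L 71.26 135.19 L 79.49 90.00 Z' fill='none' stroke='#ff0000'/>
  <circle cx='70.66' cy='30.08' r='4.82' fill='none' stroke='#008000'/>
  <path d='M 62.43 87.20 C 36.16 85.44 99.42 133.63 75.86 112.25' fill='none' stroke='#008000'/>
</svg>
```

; LightBurn 1.5.06
; GRBL device profile, absolute coords
G21
G90
G0 X118.30 Y115.93
M3 S650
G01 X113.79 Y126.81 F1797
G01 X102.91 Y131.32
G01 X92.03 Y126.81
G01 X87.52 Y115.93
G01 X92.03 Y105.05
G01 X102.91 Y100.54
G01 X113.79 Y105.05
G01 X118.30 Y115.93
M5
G0 X114.51 Y25.48
M3 S919
G01 X71.26 Y10.01 F1106
G01 X79.49 Y55.20
G01 X114.51 Y25.48
M5
G0 X75.48 Y115.12
M3 S650
G01 X74.07 Y118.53 F1797
G01 X70.66 Y119.94
G01 X67.25 Y118.53
G01 X65.84 Y115.12
G01 X67.25 Y111.71
G01 X70.66 Y110.30
G01 X74.07 Y111.71
G01 X75.48 Y115.12
M5
G0 X62.43 Y58.00
M3 S650
G01 X56.76 Y51.82 F1797
G01 X68.13 Y38.12
G01 X80.01 Y28.09
G01 X75.86 Y32.95
M5

1 u = 1 mm; y_m = 145.20 − y.

[1] `<circle>` circle, #008000→score S650 F1797: (118.30,115.93) → (113.79,126.81) → (102.91,131.32) → (92.03,126.81) → (87.52,115.93) → (92.03,105.05) → (102.91,100.54) → (113.79,105.05) → (118.30,115.93) (closed)

[2] `<path>` regular polygon, #ff0000→cut S919 F1106: (114.51,25.48) → (71.26,10.01) → (79.49,55.20) → (114.51,25.48) (closed)

[3] `<circle>` circle, #008000→score S650 F1797: (75.48,115.12) → (74.07,118.53) → (70.66,119.94) → (67.25,118.53) → (65.84,115.12) → (67.25,111.71) → (70.66,110.30) → (74.07,111.71) → (75.48,115.12) (closed)

[4] `<path>` cubic bezier, #008000→score S650 F1797: (62.43,58.00) → (56.76,51.82) → (68.13,38.12) → (80.01,28.09) → (75.86,32.95)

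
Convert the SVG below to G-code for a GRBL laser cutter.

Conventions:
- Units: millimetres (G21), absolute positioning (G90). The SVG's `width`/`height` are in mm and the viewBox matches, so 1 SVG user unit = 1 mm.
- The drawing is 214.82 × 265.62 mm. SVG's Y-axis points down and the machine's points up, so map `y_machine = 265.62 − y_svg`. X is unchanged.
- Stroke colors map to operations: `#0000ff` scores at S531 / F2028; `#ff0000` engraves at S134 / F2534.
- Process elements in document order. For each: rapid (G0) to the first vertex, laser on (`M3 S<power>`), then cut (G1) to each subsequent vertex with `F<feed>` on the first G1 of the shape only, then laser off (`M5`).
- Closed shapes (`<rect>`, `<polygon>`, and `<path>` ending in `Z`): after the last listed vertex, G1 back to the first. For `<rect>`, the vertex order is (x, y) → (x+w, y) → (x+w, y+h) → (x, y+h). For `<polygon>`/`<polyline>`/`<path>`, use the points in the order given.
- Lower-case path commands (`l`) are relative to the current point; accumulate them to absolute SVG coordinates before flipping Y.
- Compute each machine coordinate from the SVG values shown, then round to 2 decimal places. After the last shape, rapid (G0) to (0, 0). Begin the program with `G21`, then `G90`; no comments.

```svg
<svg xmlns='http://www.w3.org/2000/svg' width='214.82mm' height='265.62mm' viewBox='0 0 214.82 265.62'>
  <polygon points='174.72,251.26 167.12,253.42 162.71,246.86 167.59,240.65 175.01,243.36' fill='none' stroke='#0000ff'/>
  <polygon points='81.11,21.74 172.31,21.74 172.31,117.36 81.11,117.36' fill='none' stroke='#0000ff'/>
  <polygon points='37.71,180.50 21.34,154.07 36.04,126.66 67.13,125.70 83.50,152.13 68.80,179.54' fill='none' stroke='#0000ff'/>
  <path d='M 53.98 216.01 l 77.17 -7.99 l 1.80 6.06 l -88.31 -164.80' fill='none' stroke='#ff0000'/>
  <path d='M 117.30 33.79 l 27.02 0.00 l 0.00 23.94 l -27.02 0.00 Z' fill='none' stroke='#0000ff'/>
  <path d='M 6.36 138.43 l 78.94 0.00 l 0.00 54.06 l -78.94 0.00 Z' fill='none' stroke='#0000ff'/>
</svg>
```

viewBox `0 0 214.82 265.62` with mm width/height → 1 unit = 1 mm. Flip: y_m = 265.62 − y_svg.

**Shape 1** — `<polygon>` regular polygon, stroke `#0000ff` → score (S531, F2028). Machine vertices: (174.72,14.36) → (167.12,12.20) → (162.71,18.76) → (167.59,24.97) → (175.01,22.26) → (174.72,14.36). Closed: final G1 returns to the first vertex.

**Shape 2** — `<polygon>` rectangle, stroke `#0000ff` → score (S531, F2028). Machine vertices: (81.11,243.88) → (172.31,243.88) → (172.31,148.26) → (81.11,148.26) → (81.11,243.88). Closed: final G1 returns to the first vertex.

**Shape 3** — `<polygon>` regular polygon, stroke `#0000ff` → score (S531, F2028). Machine vertices: (37.71,85.12) → (21.34,111.55) → (36.04,138.96) → (67.13,139.92) → (83.50,113.49) → (68.80,86.08) → (37.71,85.12). Closed: final G1 returns to the first vertex.

**Shape 4** — `<path>` open polyline, stroke `#ff0000` → engrave (S134, F2534). Machine vertices: (53.98,49.61) → (131.15,57.60) → (132.95,51.54) → (44.64,216.34). Open path.

**Shape 5** — `<path>` rectangle, stroke `#0000ff` → score (S531, F2028). Machine vertices: (117.30,231.83) → (144.32,231.83) → (144.32,207.89) → (117.30,207.89) → (117.30,231.83). Closed: final G1 returns to the first vertex.

**Shape 6** — `<path>` rectangle, stroke `#0000ff` → score (S531, F2028). Machine vertices: (6.36,127.19) → (85.30,127.19) → (85.30,73.13) → (6.36,73.13) → (6.36,127.19). Closed: final G1 returns to the first vertex.

G21
G90
G0 X174.72 Y14.36
M3 S531
G1 X167.12 Y12.20 F2028
G1 X162.71 Y18.76
G1 X167.59 Y24.97
G1 X175.01 Y22.26
G1 X174.72 Y14.36
M5
G0 X81.11 Y243.88
M3 S531
G1 X172.31 Y243.88 F2028
G1 X172.31 Y148.26
G1 X81.11 Y148.26
G1 X81.11 Y243.88
M5
G0 X37.71 Y85.12
M3 S531
G1 X21.34 Y111.55 F2028
G1 X36.04 Y138.96
G1 X67.13 Y139.92
G1 X83.50 Y113.49
G1 X68.80 Y86.08
G1 X37.71 Y85.12
M5
G0 X53.98 Y49.61
M3 S134
G1 X131.15 Y57.60 F2534
G1 X132.95 Y51.54
G1 X44.64 Y216.34
M5
G0 X117.30 Y231.83
M3 S531
G1 X144.32 Y231.83 F2028
G1 X144.32 Y207.89
G1 X117.30 Y207.89
G1 X117.30 Y231.83
M5
G0 X6.36 Y127.19
M3 S531
G1 X85.30 Y127.19 F2028
G1 X85.30 Y73.13
G1 X6.36 Y73.13
G1 X6.36 Y127.19
M5
G0 X0.00 Y0.00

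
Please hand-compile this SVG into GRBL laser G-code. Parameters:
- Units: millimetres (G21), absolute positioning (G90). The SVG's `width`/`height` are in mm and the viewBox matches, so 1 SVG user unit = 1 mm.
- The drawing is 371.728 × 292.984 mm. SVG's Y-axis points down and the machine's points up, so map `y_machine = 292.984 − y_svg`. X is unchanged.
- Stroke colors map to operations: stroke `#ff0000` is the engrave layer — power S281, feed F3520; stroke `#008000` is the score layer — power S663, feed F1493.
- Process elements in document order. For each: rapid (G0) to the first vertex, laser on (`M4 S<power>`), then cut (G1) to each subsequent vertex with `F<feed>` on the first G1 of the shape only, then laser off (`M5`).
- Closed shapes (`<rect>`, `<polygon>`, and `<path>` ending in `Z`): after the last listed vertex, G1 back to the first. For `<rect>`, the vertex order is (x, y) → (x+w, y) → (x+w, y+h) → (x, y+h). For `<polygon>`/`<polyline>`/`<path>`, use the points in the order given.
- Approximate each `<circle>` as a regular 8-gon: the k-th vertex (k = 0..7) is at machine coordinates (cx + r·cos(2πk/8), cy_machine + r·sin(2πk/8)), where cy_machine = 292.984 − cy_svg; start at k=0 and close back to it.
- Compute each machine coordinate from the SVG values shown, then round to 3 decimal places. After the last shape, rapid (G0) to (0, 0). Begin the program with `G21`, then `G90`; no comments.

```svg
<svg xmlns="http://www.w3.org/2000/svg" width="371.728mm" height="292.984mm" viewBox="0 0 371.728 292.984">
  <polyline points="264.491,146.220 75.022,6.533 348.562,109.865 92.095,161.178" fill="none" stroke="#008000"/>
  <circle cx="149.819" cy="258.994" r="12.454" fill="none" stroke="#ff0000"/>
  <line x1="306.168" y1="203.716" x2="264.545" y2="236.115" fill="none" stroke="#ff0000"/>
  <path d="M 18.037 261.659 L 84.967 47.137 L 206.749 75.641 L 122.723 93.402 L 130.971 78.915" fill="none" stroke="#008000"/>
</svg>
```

G21
G90
G0 X264.491 Y146.764
M4 S663
G1 X75.022 Y286.451 F1493
G1 X348.562 Y183.119
G1 X92.095 Y131.806
M5
G0 X162.273 Y33.990
M4 S281
G1 X158.625 Y42.796 F3520
G1 X149.819 Y46.444
G1 X141.013 Y42.796
G1 X137.365 Y33.990
G1 X141.013 Y25.184
G1 X149.819 Y21.536
G1 X158.625 Y25.184
G1 X162.273 Y33.990
M5
G0 X306.168 Y89.268
M4 S281
G1 X264.545 Y56.869 F3520
M5
G0 X18.037 Y31.325
M4 S663
G1 X84.967 Y245.847 F1493
G1 X206.749 Y217.343
G1 X122.723 Y199.582
G1 X130.971 Y214.069
M5
G0 X0.000 Y0.000

Since the viewBox matches the mm dimensions, user units are millimetres directly. The only transform is the Y-flip y_m = 292.984 − y_svg.

Shape 1 is a open polyline drawn with `<polyline>`. Its stroke #008000 means score at S663, F1493. After flipping Y the toolpath is (264.491,146.764) → (75.022,286.451) → (348.562,183.119) → (92.095,131.806).

Shape 2 is a circle drawn with `<circle>`. Its stroke #ff0000 means engrave at S281, F3520. After flipping Y the toolpath is (162.273,33.990) → (158.625,42.796) → (149.819,46.444) → (141.013,42.796) → (137.365,33.990) → (141.013,25.184) → (149.819,21.536) → (158.625,25.184) → (162.273,33.990), returning to the start.

Shape 3 is a line segment drawn with `<line>`. Its stroke #ff0000 means engrave at S281, F3520. After flipping Y the toolpath is (306.168,89.268) → (264.545,56.869).

Shape 4 is a open polyline drawn with `<path>`. Its stroke #008000 means score at S663, F1493. After flipping Y the toolpath is (18.037,31.325) → (84.967,245.847) → (206.749,217.343) → (122.723,199.582) → (130.971,214.069).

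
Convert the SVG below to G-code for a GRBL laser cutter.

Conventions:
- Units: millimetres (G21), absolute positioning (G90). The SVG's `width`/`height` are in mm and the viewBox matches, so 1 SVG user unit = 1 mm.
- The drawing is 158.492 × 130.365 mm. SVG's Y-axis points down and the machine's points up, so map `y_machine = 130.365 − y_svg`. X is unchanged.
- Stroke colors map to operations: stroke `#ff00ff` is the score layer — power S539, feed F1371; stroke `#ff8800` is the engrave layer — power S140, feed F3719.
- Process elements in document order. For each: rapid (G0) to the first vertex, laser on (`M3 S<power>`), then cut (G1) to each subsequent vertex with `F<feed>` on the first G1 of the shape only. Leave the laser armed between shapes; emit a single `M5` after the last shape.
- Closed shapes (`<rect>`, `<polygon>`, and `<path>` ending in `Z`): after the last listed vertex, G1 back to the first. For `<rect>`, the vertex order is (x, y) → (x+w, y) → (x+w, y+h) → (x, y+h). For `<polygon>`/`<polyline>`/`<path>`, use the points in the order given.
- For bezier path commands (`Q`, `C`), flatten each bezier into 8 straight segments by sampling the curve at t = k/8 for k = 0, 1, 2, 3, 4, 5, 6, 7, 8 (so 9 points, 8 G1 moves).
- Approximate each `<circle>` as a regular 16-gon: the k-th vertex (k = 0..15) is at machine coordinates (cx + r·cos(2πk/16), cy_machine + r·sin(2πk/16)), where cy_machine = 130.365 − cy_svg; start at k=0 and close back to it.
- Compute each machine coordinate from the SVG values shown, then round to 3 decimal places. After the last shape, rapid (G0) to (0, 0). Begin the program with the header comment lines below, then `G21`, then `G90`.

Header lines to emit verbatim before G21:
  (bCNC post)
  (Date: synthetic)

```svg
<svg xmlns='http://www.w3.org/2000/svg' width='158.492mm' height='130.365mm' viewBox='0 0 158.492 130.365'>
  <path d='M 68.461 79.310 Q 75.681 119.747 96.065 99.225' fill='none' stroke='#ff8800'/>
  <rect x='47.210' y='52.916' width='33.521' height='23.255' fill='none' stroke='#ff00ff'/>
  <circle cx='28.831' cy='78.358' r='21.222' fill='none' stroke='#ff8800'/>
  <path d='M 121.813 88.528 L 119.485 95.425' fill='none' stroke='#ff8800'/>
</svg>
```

Since the viewBox matches the mm dimensions, user units are millimetres directly. The only transform is the Y-flip y_m = 130.365 − y_svg.

Shape 1 is a quadratic bezier drawn with `<path>`. Its stroke #ff8800 means engrave at S140, F3719. After flipping Y the toolpath is (68.461,51.055) → (70.472,41.898) → (72.894,34.646) → (75.727,29.300) → (78.972,25.858) → (82.628,24.321) → (86.696,24.689) → (91.175,26.962) → (96.065,31.140).

Shape 2 is a rectangle drawn with `<rect>`. Its stroke #ff00ff means score at S539, F1371. After flipping Y the toolpath is (47.210,77.449) → (80.731,77.449) → (80.731,54.194) → (47.210,54.194) → (47.210,77.449), returning to the start.

Shape 3 is a circle drawn with `<circle>`. Its stroke #ff8800 means engrave at S140, F3719. After flipping Y the toolpath is (50.053,52.007) → (48.438,60.128) → (43.837,67.013) → (36.952,71.614) → (28.831,73.229) → (20.710,71.614) → (13.825,67.013) → (9.224,60.128) → (7.609,52.007) → (9.224,43.886) → (13.825,37.001) → (20.710,32.400) → (28.831,30.785) → (36.952,32.400) → (43.837,37.001) → (48.438,43.886) → (50.053,52.007), returning to the start.

Shape 4 is a line segment drawn with `<path>`. Its stroke #ff8800 means engrave at S140, F3719. After flipping Y the toolpath is (121.813,41.837) → (119.485,34.940).

(bCNC post)
(Date: synthetic)
G21
G90
G0 X68.461 Y51.055
M3 S140
G1 X70.472 Y41.898 F3719
G1 X72.894 Y34.646
G1 X75.727 Y29.300
G1 X78.972 Y25.858
G1 X82.628 Y24.321
G1 X86.696 Y24.689
G1 X91.175 Y26.962
G1 X96.065 Y31.140
G0 X47.210 Y77.449
M3 S539
G1 X80.731 Y77.449 F1371
G1 X80.731 Y54.194
G1 X47.210 Y54.194
G1 X47.210 Y77.449
G0 X50.053 Y52.007
M3 S140
G1 X48.438 Y60.128 F3719
G1 X43.837 Y67.013
G1 X36.952 Y71.614
G1 X28.831 Y73.229
G1 X20.710 Y71.614
G1 X13.825 Y67.013
G1 X9.224 Y60.128
G1 X7.609 Y52.007
G1 X9.224 Y43.886
G1 X13.825 Y37.001
G1 X20.710 Y32.400
G1 X28.831 Y30.785
G1 X36.952 Y32.400
G1 X43.837 Y37.001
G1 X48.438 Y43.886
G1 X50.053 Y52.007
G0 X121.813 Y41.837
M3 S140
G1 X119.485 Y34.940 F3719
M5
G0 X0.000 Y0.000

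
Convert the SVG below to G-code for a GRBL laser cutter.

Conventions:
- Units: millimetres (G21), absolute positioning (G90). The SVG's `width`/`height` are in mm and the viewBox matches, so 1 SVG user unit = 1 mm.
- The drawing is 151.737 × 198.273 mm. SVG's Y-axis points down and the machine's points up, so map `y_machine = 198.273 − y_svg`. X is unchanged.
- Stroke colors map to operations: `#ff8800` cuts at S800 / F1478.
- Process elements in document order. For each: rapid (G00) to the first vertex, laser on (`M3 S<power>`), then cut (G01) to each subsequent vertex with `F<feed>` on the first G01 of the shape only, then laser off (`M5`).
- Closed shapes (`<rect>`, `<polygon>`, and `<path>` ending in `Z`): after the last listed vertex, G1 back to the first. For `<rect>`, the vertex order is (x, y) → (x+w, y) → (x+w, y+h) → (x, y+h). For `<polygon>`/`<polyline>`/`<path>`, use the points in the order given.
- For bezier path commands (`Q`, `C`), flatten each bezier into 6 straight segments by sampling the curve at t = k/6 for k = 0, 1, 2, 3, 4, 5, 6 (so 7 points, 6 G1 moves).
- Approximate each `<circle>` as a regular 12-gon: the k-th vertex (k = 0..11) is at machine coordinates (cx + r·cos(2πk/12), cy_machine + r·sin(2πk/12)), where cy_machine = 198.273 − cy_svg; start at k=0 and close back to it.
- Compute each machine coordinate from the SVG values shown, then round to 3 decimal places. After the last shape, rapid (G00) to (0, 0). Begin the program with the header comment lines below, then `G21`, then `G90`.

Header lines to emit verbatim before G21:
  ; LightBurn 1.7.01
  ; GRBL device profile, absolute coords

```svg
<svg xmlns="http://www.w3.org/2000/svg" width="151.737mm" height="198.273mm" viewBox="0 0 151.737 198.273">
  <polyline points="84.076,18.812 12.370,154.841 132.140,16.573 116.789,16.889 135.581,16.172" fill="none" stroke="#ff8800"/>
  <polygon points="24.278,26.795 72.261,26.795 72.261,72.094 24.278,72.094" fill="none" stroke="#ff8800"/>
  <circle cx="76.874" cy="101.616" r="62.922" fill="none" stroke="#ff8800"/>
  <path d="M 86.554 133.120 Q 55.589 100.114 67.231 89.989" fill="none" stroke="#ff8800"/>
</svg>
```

Since the viewBox matches the mm dimensions, user units are millimetres directly. The only transform is the Y-flip y_m = 198.273 − y_svg.

Shape 1 is a open polyline drawn with `<polyline>`. Its stroke #ff8800 means cut at S800, F1478. After flipping Y the toolpath is (84.076,179.461) → (12.370,43.432) → (132.140,181.700) → (116.789,181.384) → (135.581,182.101).

Shape 2 is a rectangle drawn with `<polygon>`. Its stroke #ff8800 means cut at S800, F1478. After flipping Y the toolpath is (24.278,171.478) → (72.261,171.478) → (72.261,126.179) → (24.278,126.179) → (24.278,171.478), returning to the start.

Shape 3 is a circle drawn with `<circle>`. Its stroke #ff8800 means cut at S800, F1478. After flipping Y the toolpath is (139.796,96.657) → (131.366,128.118) → (108.335,151.149) → (76.874,159.579) → (45.413,151.149) → (22.382,128.118) → (13.952,96.657) → (22.382,65.196) → (45.413,42.165) → (76.874,33.735) → (108.335,42.165) → (131.366,65.196) → (139.796,96.657), returning to the start.

Shape 4 is a quadratic bezier drawn with `<path>`. Its stroke #ff8800 means cut at S800, F1478. After flipping Y the toolpath is (86.554,65.153) → (77.416,75.519) → (70.645,84.615) → (66.241,92.439) → (64.204,98.992) → (64.534,104.273) → (67.231,108.284).

; LightBurn 1.7.01
; GRBL device profile, absolute coords
G21
G90
G00 X84.076 Y179.461
M3 S800
G01 X12.370 Y43.432 F1478
G01 X132.140 Y181.700
G01 X116.789 Y181.384
G01 X135.581 Y182.101
M5
G00 X24.278 Y171.478
M3 S800
G01 X72.261 Y171.478 F1478
G01 X72.261 Y126.179
G01 X24.278 Y126.179
G01 X24.278 Y171.478
M5
G00 X139.796 Y96.657
M3 S800
G01 X131.366 Y128.118 F1478
G01 X108.335 Y151.149
G01 X76.874 Y159.579
G01 X45.413 Y151.149
G01 X22.382 Y128.118
G01 X13.952 Y96.657
G01 X22.382 Y65.196
G01 X45.413 Y42.165
G01 X76.874 Y33.735
G01 X108.335 Y42.165
G01 X131.366 Y65.196
G01 X139.796 Y96.657
M5
G00 X86.554 Y65.153
M3 S800
G01 X77.416 Y75.519 F1478
G01 X70.645 Y84.615
G01 X66.241 Y92.439
G01 X64.204 Y98.992
G01 X64.534 Y104.273
G01 X67.231 Y108.284
M5
G00 X0.000 Y0.000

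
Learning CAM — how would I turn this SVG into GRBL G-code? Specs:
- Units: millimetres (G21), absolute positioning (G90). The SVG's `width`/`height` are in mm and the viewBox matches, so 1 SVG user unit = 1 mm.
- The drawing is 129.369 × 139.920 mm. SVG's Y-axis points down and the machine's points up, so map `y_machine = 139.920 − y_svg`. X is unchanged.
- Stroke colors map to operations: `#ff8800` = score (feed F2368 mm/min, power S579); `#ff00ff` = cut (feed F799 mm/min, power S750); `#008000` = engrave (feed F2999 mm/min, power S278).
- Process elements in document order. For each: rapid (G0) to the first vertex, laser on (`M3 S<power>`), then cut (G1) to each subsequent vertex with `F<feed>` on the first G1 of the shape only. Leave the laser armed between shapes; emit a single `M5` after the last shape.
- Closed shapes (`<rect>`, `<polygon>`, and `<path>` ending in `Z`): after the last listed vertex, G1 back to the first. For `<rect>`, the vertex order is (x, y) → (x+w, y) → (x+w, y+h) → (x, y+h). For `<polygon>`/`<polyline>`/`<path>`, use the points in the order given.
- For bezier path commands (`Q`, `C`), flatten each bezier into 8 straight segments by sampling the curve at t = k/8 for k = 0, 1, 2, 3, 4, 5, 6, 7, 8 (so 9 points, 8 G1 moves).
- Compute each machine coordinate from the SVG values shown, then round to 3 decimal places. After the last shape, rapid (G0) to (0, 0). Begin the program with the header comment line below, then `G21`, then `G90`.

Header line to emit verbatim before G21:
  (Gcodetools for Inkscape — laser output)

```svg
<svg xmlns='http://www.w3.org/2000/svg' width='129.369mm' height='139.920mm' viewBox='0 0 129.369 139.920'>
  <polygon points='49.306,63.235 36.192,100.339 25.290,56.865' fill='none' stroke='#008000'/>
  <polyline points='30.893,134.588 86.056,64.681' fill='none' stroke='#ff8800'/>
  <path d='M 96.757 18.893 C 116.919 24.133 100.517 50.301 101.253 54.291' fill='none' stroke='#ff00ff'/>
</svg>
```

1 u = 1 mm; y_m = 139.920 − y.

[1] `<polygon>` closed polygon, #008000→engrave S278 F2999: (49.306,76.685) → (36.192,39.581) → (25.290,83.055) → (49.306,76.685) (closed)

[2] `<polyline>` line segment, #ff8800→score S579 F2368: (30.893,5.332) → (86.056,75.239)

[3] `<path>` cubic bezier, #ff00ff→cut S750 F799: (96.757,121.027) → (102.709,118.165) → (105.862,113.847) → (106.846,108.576) → (106.290,102.859) → (104.823,97.201) → (103.075,92.106) → (101.675,88.081) → (101.253,85.629)

(Gcodetools for Inkscape — laser output)
G21
G90
G0 X49.306 Y76.685
M3 S278
G1 X36.192 Y39.581 F2999
G1 X25.290 Y83.055
G1 X49.306 Y76.685
G0 X30.893 Y5.332
M3 S579
G1 X86.056 Y75.239 F2368
G0 X96.757 Y121.027
M3 S750
G1 X102.709 Y118.165 F799
G1 X105.862 Y113.847
G1 X106.846 Y108.576
G1 X106.290 Y102.859
G1 X104.823 Y97.201
G1 X103.075 Y92.106
G1 X101.675 Y88.081
G1 X101.253 Y85.629
M5
G0 X0.000 Y0.000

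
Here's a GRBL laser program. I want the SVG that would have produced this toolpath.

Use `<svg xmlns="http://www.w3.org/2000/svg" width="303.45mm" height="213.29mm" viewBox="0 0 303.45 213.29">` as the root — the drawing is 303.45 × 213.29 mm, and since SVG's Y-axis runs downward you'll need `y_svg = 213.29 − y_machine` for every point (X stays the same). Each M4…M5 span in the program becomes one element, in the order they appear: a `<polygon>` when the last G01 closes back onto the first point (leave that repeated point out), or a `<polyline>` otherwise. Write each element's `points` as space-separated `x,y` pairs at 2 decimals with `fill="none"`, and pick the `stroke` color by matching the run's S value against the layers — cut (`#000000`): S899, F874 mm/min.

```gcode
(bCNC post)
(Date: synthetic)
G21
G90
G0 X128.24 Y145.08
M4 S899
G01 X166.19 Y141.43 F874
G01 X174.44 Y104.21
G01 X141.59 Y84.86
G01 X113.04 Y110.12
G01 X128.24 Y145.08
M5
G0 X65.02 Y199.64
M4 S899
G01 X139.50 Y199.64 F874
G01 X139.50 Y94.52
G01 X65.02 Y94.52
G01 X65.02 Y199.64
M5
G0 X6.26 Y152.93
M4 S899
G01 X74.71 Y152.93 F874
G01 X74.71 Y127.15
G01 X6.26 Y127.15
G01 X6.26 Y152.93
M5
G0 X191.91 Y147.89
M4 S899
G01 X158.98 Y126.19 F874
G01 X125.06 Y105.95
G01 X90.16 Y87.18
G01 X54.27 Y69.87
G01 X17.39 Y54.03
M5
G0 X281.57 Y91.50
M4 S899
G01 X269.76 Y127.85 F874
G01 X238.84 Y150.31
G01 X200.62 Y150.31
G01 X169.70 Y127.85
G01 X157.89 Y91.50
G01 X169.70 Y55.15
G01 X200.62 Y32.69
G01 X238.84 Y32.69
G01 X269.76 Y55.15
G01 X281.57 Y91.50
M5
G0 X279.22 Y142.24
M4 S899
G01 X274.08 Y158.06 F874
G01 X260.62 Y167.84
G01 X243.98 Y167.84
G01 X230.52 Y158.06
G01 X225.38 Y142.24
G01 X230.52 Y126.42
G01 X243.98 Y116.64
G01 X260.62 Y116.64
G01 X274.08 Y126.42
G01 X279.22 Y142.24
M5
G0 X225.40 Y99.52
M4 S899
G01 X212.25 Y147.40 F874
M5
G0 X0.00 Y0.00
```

<svg xmlns="http://www.w3.org/2000/svg" width="303.45mm" height="213.29mm" viewBox="0 0 303.45 213.29">
  <polygon points="128.24,68.21 166.19,71.86 174.44,109.08 141.59,128.43 113.04,103.17" fill="none" stroke="#000000"/>
  <polygon points="65.02,13.65 139.50,13.65 139.50,118.77 65.02,118.77" fill="none" stroke="#000000"/>
  <polygon points="6.26,60.36 74.71,60.36 74.71,86.14 6.26,86.14" fill="none" stroke="#000000"/>
  <polyline points="191.91,65.40 158.98,87.10 125.06,107.34 90.16,126.11 54.27,143.42 17.39,159.26" fill="none" stroke="#000000"/>
  <polygon points="281.57,121.79 269.76,85.44 238.84,62.98 200.62,62.98 169.70,85.44 157.89,121.79 169.70,158.14 200.62,180.60 238.84,180.60 269.76,158.14" fill="none" stroke="#000000"/>
  <polygon points="279.22,71.05 274.08,55.23 260.62,45.45 243.98,45.45 230.52,55.23 225.38,71.05 230.52,86.87 243.98,96.65 260.62,96.65 274.08,86.87" fill="none" stroke="#000000"/>
  <polyline points="225.40,113.77 212.25,65.89" fill="none" stroke="#000000"/>
</svg>

Machine Y-up, SVG Y-down with viewBox height 213.29, so y_svg = 213.29 − y_machine; X carries over. Every run uses S899, so all elements get stroke `#000000` (cut).

Run 1: The run returns to its start, so emit a `<polygon>` with points (Y-flipped): 128.24,68.21 166.19,71.86 174.44,109.08 141.59,128.43 113.04,103.17.

Run 2: The run returns to its start, so emit a `<polygon>` with points (Y-flipped): 65.02,13.65 139.50,13.65 139.50,118.77 65.02,118.77.

Run 3: The run returns to its start, so emit a `<polygon>` with points (Y-flipped): 6.26,60.36 74.71,60.36 74.71,86.14 6.26,86.14.

Run 4: The run is open, so emit a `<polyline>` with points (Y-flipped): 191.91,65.40 158.98,87.10 125.06,107.34 90.16,126.11 54.27,143.42 17.39,159.26.

Run 5: The run returns to its start, so emit a `<polygon>` with points (Y-flipped): 281.57,121.79 269.76,85.44 238.84,62.98 200.62,62.98 169.70,85.44 157.89,121.79 169.70,158.14 200.62,180.60 238.84,180.60 269.76,158.14.

Run 6: The run returns to its start, so emit a `<polygon>` with points (Y-flipped): 279.22,71.05 274.08,55.23 260.62,45.45 243.98,45.45 230.52,55.23 225.38,71.05 230.52,86.87 243.98,96.65 260.62,96.65 274.08,86.87.

Run 7: The run is open, so emit a `<polyline>` with points (Y-flipped): 225.40,113.77 212.25,65.89.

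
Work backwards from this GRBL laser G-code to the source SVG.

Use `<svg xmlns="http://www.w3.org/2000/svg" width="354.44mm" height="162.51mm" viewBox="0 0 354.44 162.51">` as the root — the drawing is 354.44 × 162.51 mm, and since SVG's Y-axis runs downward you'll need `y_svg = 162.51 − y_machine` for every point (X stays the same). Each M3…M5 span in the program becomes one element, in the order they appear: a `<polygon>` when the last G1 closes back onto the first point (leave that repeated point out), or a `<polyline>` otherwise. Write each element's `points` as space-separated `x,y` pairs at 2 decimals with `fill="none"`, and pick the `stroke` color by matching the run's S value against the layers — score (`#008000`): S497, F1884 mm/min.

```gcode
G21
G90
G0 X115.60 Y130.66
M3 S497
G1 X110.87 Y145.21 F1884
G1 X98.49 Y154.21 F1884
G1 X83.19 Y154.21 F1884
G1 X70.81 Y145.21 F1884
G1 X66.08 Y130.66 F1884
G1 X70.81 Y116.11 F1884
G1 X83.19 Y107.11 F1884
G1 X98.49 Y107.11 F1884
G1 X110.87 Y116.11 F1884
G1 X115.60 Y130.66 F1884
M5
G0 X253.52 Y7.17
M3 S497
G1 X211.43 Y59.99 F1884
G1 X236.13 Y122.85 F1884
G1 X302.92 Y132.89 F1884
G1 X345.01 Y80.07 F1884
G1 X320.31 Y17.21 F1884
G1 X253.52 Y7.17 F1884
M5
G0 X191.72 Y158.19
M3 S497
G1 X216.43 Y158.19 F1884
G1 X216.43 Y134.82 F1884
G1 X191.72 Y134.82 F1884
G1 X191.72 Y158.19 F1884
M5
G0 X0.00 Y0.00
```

<svg xmlns="http://www.w3.org/2000/svg" width="354.44mm" height="162.51mm" viewBox="0 0 354.44 162.51">
  <polygon points="115.60,31.85 110.87,17.30 98.49,8.30 83.19,8.30 70.81,17.30 66.08,31.85 70.81,46.40 83.19,55.40 98.49,55.40 110.87,46.40" fill="none" stroke="#008000"/>
  <polygon points="253.52,155.34 211.43,102.52 236.13,39.66 302.92,29.62 345.01,82.44 320.31,145.30" fill="none" stroke="#008000"/>
  <polygon points="191.72,4.32 216.43,4.32 216.43,27.69 191.72,27.69" fill="none" stroke="#008000"/>
</svg>

y_svg = 162.51 − y_m. Every run uses S497, so all elements get stroke `#008000` (score).

[1] closed run; points: 115.60,31.85 110.87,17.30 98.49,8.30 83.19,8.30 70.81,17.30 66.08,31.85 70.81,46.40 83.19,55.40 98.49,55.40 110.87,46.40

[2] closed run; points: 253.52,155.34 211.43,102.52 236.13,39.66 302.92,29.62 345.01,82.44 320.31,145.30

[3] closed run; points: 191.72,4.32 216.43,4.32 216.43,27.69 191.72,27.69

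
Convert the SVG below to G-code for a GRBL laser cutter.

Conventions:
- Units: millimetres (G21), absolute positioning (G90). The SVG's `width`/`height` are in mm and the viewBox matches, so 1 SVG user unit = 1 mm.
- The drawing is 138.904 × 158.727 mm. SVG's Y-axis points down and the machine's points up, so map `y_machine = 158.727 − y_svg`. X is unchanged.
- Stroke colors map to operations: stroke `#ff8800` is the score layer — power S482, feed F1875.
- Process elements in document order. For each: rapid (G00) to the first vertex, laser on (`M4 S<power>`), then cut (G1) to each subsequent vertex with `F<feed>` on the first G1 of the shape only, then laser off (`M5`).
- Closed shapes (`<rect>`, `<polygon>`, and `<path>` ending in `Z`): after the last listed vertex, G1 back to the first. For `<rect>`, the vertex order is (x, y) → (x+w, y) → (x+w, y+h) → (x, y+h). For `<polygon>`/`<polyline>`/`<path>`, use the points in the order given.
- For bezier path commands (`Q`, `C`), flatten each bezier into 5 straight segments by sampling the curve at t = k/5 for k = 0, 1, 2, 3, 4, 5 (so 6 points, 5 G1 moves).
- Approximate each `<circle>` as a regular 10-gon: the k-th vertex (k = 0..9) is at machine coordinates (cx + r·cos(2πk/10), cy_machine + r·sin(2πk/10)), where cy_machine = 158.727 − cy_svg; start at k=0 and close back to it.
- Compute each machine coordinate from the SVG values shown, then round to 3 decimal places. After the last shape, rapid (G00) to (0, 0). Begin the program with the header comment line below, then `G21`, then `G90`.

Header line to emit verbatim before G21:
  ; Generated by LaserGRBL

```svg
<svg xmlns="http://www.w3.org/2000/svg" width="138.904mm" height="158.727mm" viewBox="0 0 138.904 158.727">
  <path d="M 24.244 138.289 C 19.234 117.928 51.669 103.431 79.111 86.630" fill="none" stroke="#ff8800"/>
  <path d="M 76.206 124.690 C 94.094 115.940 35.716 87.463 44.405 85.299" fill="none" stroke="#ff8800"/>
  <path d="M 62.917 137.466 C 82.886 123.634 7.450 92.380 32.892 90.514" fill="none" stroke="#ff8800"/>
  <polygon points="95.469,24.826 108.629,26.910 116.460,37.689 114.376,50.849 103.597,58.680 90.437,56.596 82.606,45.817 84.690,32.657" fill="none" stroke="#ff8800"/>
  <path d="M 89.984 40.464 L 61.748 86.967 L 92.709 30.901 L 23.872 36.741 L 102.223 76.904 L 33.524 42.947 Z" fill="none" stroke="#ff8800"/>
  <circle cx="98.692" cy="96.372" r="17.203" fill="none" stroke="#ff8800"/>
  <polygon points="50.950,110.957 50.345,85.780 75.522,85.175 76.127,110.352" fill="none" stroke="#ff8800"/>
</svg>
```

; Generated by LaserGRBL
G21
G90
G00 X24.244 Y20.438
M4 S482
G1 X25.392 Y32.016 F1875
G1 X33.490 Y42.579
G1 X46.500 Y52.519
G1 X62.386 Y62.228
G1 X79.111 Y72.097
M5
G00 X76.206 Y34.037
M4 S482
G1 X78.934 Y41.286 F1875
G1 X70.237 Y51.059
G1 X56.997 Y61.148
G1 X46.093 Y69.340
G1 X44.405 Y73.428
M5
G00 X62.917 Y21.261
M4 S482
G1 X65.020 Y31.276 F1875
G1 X53.648 Y43.226
G1 X38.221 Y54.863
G1 X28.162 Y63.941
G1 X32.892 Y68.213
M5
G00 X95.469 Y133.901
M4 S482
G1 X108.629 Y131.817 F1875
G1 X116.460 Y121.038
G1 X114.376 Y107.878
G1 X103.597 Y100.047
G1 X90.437 Y102.131
G1 X82.606 Y112.910
G1 X84.690 Y126.070
G1 X95.469 Y133.901
M5
G00 X89.984 Y118.263
M4 S482
G1 X61.748 Y71.760 F1875
G1 X92.709 Y127.826
G1 X23.872 Y121.986
G1 X102.223 Y81.823
G1 X33.524 Y115.780
G1 X89.984 Y118.263
M5
G00 X115.895 Y62.355
M4 S482
G1 X112.610 Y72.467 F1875
G1 X104.008 Y78.716
G1 X93.376 Y78.716
G1 X84.774 Y72.467
G1 X81.489 Y62.355
G1 X84.774 Y52.243
G1 X93.376 Y45.994
G1 X104.008 Y45.994
G1 X112.610 Y52.243
G1 X115.895 Y62.355
M5
G00 X50.950 Y47.770
M4 S482
G1 X50.345 Y72.947 F1875
G1 X75.522 Y73.552
G1 X76.127 Y48.375
G1 X50.950 Y47.770
M5
G00 X0.000 Y0.000

Since the viewBox matches the mm dimensions, user units are millimetres directly. The only transform is the Y-flip y_m = 158.727 − y_svg.

Shape 1 is a cubic bezier drawn with `<path>`. Its stroke #ff8800 means score at S482, F1875. After flipping Y the toolpath is (24.244,20.438) → (25.392,32.016) → (33.490,42.579) → (46.500,52.519) → (62.386,62.228) → (79.111,72.097).

Shape 2 is a cubic bezier drawn with `<path>`. Its stroke #ff8800 means score at S482, F1875. After flipping Y the toolpath is (76.206,34.037) → (78.934,41.286) → (70.237,51.059) → (56.997,61.148) → (46.093,69.340) → (44.405,73.428).

Shape 3 is a cubic bezier drawn with `<path>`. Its stroke #ff8800 means score at S482, F1875. After flipping Y the toolpath is (62.917,21.261) → (65.020,31.276) → (53.648,43.226) → (38.221,54.863) → (28.162,63.941) → (32.892,68.213).

Shape 4 is a regular polygon drawn with `<polygon>`. Its stroke #ff8800 means score at S482, F1875. After flipping Y the toolpath is (95.469,133.901) → (108.629,131.817) → (116.460,121.038) → (114.376,107.878) → (103.597,100.047) → (90.437,102.131) → (82.606,112.910) → (84.690,126.070) → (95.469,133.901), returning to the start.

Shape 5 is a closed polygon drawn with `<path>`. Its stroke #ff8800 means score at S482, F1875. After flipping Y the toolpath is (89.984,118.263) → (61.748,71.760) → (92.709,127.826) → (23.872,121.986) → (102.223,81.823) → (33.524,115.780) → (89.984,118.263), returning to the start.

Shape 6 is a circle drawn with `<circle>`. Its stroke #ff8800 means score at S482, F1875. After flipping Y the toolpath is (115.895,62.355) → (112.610,72.467) → (104.008,78.716) → (93.376,78.716) → (84.774,72.467) → (81.489,62.355) → (84.774,52.243) → (93.376,45.994) → (104.008,45.994) → (112.610,52.243) → (115.895,62.355), returning to the start.

Shape 7 is a regular polygon drawn with `<polygon>`. Its stroke #ff8800 means score at S482, F1875. After flipping Y the toolpath is (50.950,47.770) → (50.345,72.947) → (75.522,73.552) → (76.127,48.375) → (50.950,47.770), returning to the start.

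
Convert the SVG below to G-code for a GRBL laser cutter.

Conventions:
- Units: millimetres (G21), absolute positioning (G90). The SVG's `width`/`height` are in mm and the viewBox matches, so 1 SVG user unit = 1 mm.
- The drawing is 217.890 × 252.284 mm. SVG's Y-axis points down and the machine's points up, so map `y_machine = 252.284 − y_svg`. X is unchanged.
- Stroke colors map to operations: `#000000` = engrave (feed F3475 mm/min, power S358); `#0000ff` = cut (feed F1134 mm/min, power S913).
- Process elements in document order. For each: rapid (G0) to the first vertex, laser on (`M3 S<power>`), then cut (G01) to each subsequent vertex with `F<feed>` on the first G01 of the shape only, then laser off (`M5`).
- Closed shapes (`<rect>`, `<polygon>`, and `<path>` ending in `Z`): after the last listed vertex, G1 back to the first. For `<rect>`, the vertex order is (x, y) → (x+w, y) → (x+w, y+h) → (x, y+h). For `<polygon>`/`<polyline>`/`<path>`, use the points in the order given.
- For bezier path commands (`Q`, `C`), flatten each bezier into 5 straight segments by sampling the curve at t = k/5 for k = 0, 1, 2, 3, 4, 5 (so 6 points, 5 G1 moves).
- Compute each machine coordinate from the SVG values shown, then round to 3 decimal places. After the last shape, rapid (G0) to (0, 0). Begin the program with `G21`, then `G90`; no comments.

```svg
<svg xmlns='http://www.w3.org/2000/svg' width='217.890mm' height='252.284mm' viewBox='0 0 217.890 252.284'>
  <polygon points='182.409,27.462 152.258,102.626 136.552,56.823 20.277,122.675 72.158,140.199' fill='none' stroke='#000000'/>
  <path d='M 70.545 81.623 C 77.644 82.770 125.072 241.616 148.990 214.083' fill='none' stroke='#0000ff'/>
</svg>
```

1 u = 1 mm; y_m = 252.284 − y.

[1] `<polygon>` closed polygon, #000000→engrave S358 F3475: (182.409,224.822) → (152.258,149.658) → (136.552,195.461) → (20.277,129.609) → (72.158,112.085) → (182.409,224.822) (closed)

[2] `<path>` cubic bezier, #0000ff→cut S913 F1134: (70.545,170.661) → (79.133,153.802) → (94.336,115.610) → (113.089,72.602) → (132.329,41.294) → (148.990,38.201)

G21
G90
G0 X182.409 Y224.822
M3 S358
G01 X152.258 Y149.658 F3475
G01 X136.552 Y195.461
G01 X20.277 Y129.609
G01 X72.158 Y112.085
G01 X182.409 Y224.822
M5
G0 X70.545 Y170.661
M3 S913
G01 X79.133 Y153.802 F1134
G01 X94.336 Y115.610
G01 X113.089 Y72.602
G01 X132.329 Y41.294
G01 X148.990 Y38.201
M5
G0 X0.000 Y0.000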